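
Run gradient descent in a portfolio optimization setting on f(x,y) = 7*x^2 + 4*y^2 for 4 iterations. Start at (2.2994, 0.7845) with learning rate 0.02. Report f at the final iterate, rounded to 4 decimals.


Gradient descent on f(x,y) = 7*x^2 + 4*y^2.
Starting point: (2.2994, 0.7845), alpha = 0.02
Step 1: grad_x = 2*7*2.2994 = 32.1916, grad_y = 2*4*0.7845 = 6.276
  x_1 = 2.2994 - 0.02*32.1916 = 1.6556
  y_1 = 0.7845 - 0.02*6.276 = 0.659
Step 2: grad_x = 2*7*1.6556 = 23.178, grad_y = 2*4*0.659 = 5.2718
  x_2 = 1.6556 - 0.02*23.178 = 1.192
  y_2 = 0.659 - 0.02*5.2718 = 0.5535
Step 3: grad_x = 2*7*1.192 = 16.6881, grad_y = 2*4*0.5535 = 4.4283
  x_3 = 1.192 - 0.02*16.6881 = 0.8582
  y_3 = 0.5535 - 0.02*4.4283 = 0.465
Step 4: grad_x = 2*7*0.8582 = 12.0155, grad_y = 2*4*0.465 = 3.7198
  x_4 = 0.8582 - 0.02*12.0155 = 0.6179
  y_4 = 0.465 - 0.02*3.7198 = 0.3906
f(0.6179, 0.3906) = 7*0.6179^2 + 4*0.3906^2 = 3.2831


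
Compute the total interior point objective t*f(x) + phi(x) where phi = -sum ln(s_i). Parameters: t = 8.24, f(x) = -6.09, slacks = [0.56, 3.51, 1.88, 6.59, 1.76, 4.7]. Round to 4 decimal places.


Step 1: Compute log-barrier.
ln values: [-0.5798, 1.2556, 0.6313, 1.8856, 0.5653, 1.5476]
phi = -(-0.5798 + 1.2556 + 0.6313 + 1.8856 + 0.5653 + 1.5476) = -5.3055
Step 2: Compute augmented objective.
t*f(x) = 8.24*-6.09 = -50.1816
Total = -50.1816 - 5.3055 = -55.4871


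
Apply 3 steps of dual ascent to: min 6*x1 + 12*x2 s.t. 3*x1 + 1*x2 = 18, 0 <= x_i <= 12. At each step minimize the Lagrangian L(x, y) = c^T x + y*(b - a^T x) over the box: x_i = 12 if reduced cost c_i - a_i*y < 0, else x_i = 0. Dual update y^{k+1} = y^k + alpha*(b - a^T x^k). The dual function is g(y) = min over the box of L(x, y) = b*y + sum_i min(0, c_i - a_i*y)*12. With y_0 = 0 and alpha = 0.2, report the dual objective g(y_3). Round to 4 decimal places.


Dual ascent for LP: min 6*x1 + 12*x2, 3*x1 + 1*x2 = 18, 0 <= x_i <= 12
Step 1: y^k = 0.0, reduced costs: (6.0, 12.0)
  x^k = (0.0, 0.0), subgradient = b - a^T x = 18.0
  y^{k+1} = 0.0 + 0.2*18.0 = 3.6
Step 2: y^k = 3.6, reduced costs: (-4.8, 8.4)
  x^k = (12.0, 0.0), subgradient = b - a^T x = -18.0
  y^{k+1} = 3.6 + 0.2*-18.0 = 0.0
Step 3: y^k = 0.0, reduced costs: (6.0, 12.0)
  x^k = (0.0, 0.0), subgradient = b - a^T x = 18.0
  y^{k+1} = 0.0 + 0.2*18.0 = 3.6
Dual objective at y_3 = 3.6: reduced costs (-4.8, 8.4), box minimizer x = (12.0, 0.0)
g(y_3) = b*y + (c1 - a1*y)*x1 + (c2 - a2*y)*x2 = 18*3.6 + (-4.8)*12.0 + 8.4*0.0 = 64.8 - 57.6 + 0.0 = 7.2


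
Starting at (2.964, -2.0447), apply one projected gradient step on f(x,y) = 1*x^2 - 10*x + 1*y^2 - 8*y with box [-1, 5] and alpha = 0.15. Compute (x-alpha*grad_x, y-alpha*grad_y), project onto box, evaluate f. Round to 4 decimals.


Step 1: Compute gradient at (2.964, -2.0447).
grad_x = 2*1*2.964 - 10 = -4.072
grad_y = 2*1*-2.0447 - 8 = -12.0894
Step 2: Gradient step.
x_raw = 2.964 - 0.15*-4.072 = 3.5748
y_raw = -2.0447 - 0.15*-12.0894 = -0.2313
Step 3: Project onto [-1, 5].
x_proj = clip(3.5748) = 3.5748
y_proj = clip(-0.2313) = -0.2313
Step 4: Evaluate f.
f(3.5748, -0.2313) = -21.065


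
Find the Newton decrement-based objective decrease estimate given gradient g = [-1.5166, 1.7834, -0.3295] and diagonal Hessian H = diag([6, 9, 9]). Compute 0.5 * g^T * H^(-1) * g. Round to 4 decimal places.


Step 1: H is diagonal, so H^(-1) * g = [-0.2528, 0.1982, -0.0366].
Step 2: g^T H^(-1) g = sum_i g_i^2 / H_ii
  = (-1.5166)^2/6 + (1.7834)^2/9 + (-0.3295)^2/9
  = 0.3833 + 0.3534 + 0.0121 = 0.7488
Step 3: Objective decrease = 0.5 * g^T H^(-1) g = 0.3744


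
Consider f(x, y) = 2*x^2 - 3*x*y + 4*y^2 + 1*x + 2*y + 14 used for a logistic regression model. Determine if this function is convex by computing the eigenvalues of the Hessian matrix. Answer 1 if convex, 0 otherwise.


The Hessian of f(x,y) = 2*x^2 - 3*x*y + 4*y^2 + 1*x + 2*y + 14 is:
H = [[4, -3], [-3, 8]]
Trace = 4 + 8 = 12
Determinant = 4*8 - (-3)^2 = 23
Discriminant = (12)^2 - 4*23 = 52.0
Eigenvalues: lambda_1 = 2.3944, lambda_2 = 9.6056
The function is convex.

1


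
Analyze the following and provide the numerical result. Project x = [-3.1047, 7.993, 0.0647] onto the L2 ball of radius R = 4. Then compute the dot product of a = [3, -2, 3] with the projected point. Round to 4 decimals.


Step 1: Compute ||x|| (intermediates to 6 decimals).
||x|| = sqrt((-3.1047)^2 + 7.993^2 + 0.0647^2) = 8.575045
Step 2: Project.
Since ||x|| > R, scale = R/||x|| = 4/8.575045 = 0.46647, proj(x) = scale * x
proj(x) = [-1.448249, 3.728495, 0.030181]
Step 3: Dot product.
a^T * proj(x) = 3*(-1.448249) - 2*3.728495 + 3*0.030181 = -11.7112


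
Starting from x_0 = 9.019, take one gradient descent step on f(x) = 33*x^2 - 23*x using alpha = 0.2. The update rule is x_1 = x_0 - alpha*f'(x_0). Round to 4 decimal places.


We compute the gradient at x_0 and apply the update.
f'(x) = 66*x - 23
f'(9.019) = 66*9.019 - 23 = 572.254
x_1 = 9.019 - 0.2*572.254 = -105.4318


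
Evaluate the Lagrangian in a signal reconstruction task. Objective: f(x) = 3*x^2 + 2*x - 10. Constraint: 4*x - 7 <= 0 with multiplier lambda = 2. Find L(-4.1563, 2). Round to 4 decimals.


Step 1: Evaluate f(x).
f(-4.1563) = 3*(-4.1563)^2 + 2*(-4.1563) - 10 = 33.5119
Step 2: Evaluate g(x).
g(-4.1563) = 4*-4.1563 - 7 = -23.6252
Step 3: Compute Lagrangian.
L = 33.5119 + 2*-23.6252 = -13.7385


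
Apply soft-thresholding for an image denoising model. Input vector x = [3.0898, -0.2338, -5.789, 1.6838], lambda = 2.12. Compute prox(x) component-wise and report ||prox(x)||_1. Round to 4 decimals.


Soft-thresholding with lambda = 2.12:
prox(3.0898) = sign(3.0898)*max(|3.0898| - 2.12, 0) = 0.9698
prox(-0.2338) = sign(-0.2338)*max(|-0.2338| - 2.12, 0) = 0.0
prox(-5.789) = sign(-5.789)*max(|-5.789| - 2.12, 0) = -3.669
prox(1.6838) = sign(1.6838)*max(|1.6838| - 2.12, 0) = 0.0
prox(x) = [0.9698, 0.0, -3.669, 0.0]
||prox(x)||_1 = 0.9698 + 0.0 + 3.669 + 0.0 = 4.6388


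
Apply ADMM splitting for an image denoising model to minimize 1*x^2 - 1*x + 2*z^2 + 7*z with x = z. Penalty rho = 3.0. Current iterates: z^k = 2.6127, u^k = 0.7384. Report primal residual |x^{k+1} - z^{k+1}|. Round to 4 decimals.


ADMM iteration with rho = 3.0, z^k = 2.6127, u^k = 0.7384
Step 1: x-update.
Minimize 1*x^2 - 1*x + (3.0/2)*(x - 2.6127 + 0.7384)^2
FOC: (2*1 + 3.0)*x = 1 + 3.0*(2.6127 - 0.7384)
x^{k+1} = 1.3246
Step 2: z-update.
Minimize 2*z^2 + 7*z + (3.0/2)*(1.3246 - z + 0.7384)^2
FOC: (2*2 + 3.0)*z = -7 + 3.0*(1.3246 + 0.7384)
z^{k+1} = -0.1159
Step 3: u-update.
u^{k+1} = 0.7384 + 1.3246 + 0.1159 = 2.1788
Step 4: Primal residual = |1.3246 + 0.1159| = 1.4404


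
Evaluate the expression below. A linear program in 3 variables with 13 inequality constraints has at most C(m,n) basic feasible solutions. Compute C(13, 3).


Each vertex corresponds to some choice of n active constraints out of m, so the number of vertices is at most C(m, n) = m! / (n!(m-n)!).
m = 13, n = 3
Numerator: 13 * 12 * 11
Denominator: 3! = 6
C(13, 3) = 286


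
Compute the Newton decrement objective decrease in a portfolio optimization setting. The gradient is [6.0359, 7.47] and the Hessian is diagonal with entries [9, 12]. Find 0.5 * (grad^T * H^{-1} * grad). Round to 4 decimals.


Step 1: H is diagonal, so H^(-1) * g = [0.6707, 0.6225].
Step 2: g^T H^(-1) g = sum_i g_i^2 / H_ii
  = (6.0359)^2/9 + (7.47)^2/12
  = 4.048 + 4.6501 = 8.6981
Step 3: Objective decrease = 0.5 * g^T H^(-1) g = 4.349


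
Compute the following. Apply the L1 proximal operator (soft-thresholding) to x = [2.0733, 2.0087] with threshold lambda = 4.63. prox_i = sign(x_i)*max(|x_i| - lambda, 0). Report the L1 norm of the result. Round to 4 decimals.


Soft-thresholding with lambda = 4.63:
prox(2.0733) = sign(2.0733)*max(|2.0733| - 4.63, 0) = 0.0
prox(2.0087) = sign(2.0087)*max(|2.0087| - 4.63, 0) = 0.0
prox(x) = [0.0, 0.0]
||prox(x)||_1 = 0.0 + 0.0 = 0.0


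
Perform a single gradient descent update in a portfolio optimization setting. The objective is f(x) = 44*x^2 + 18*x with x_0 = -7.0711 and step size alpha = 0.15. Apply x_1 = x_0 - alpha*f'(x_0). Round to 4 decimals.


We compute the gradient at x_0 and apply the update.
f'(x) = 88*x + 18
f'(-7.0711) = 88*-7.0711 + 18 = -604.2568
x_1 = -7.0711 - 0.15*-604.2568 = 83.5674


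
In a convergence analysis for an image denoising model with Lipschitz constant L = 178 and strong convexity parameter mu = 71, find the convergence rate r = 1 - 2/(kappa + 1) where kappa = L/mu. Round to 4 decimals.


Step 1: Compute the condition number.
kappa = L/mu = 178/71 = 2.507
Step 2: Compute the convergence rate.
r = 1 - 2/(kappa + 1) = 1 - 2*mu/(L + mu) = (L - mu)/(L + mu) = 107/249 = 0.4297


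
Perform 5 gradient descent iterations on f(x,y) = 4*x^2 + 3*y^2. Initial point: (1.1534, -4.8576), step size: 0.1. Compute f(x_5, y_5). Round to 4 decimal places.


Gradient descent on f(x,y) = 4*x^2 + 3*y^2.
Starting point: (1.1534, -4.8576), alpha = 0.1
Step 1: grad_x = 2*4*1.1534 = 9.2272, grad_y = 2*3*-4.8576 = -29.1456
  x_1 = 1.1534 - 0.1*9.2272 = 0.2307
  y_1 = -4.8576 - 0.1*-29.1456 = -1.943
Step 2: grad_x = 2*4*0.2307 = 1.8454, grad_y = 2*3*-1.943 = -11.6582
  x_2 = 0.2307 - 0.1*1.8454 = 0.0461
  y_2 = -1.943 - 0.1*-11.6582 = -0.7772
Step 3: grad_x = 2*4*0.0461 = 0.3691, grad_y = 2*3*-0.7772 = -4.6633
  x_3 = 0.0461 - 0.1*0.3691 = 0.0092
  y_3 = -0.7772 - 0.1*-4.6633 = -0.3109
Step 4: grad_x = 2*4*0.0092 = 0.0738, grad_y = 2*3*-0.3109 = -1.8653
  x_4 = 0.0092 - 0.1*0.0738 = 0.0018
  y_4 = -0.3109 - 0.1*-1.8653 = -0.1244
Step 5: grad_x = 2*4*0.0018 = 0.0148, grad_y = 2*3*-0.1244 = -0.7461
  x_5 = 0.0018 - 0.1*0.0148 = 0.0004
  y_5 = -0.1244 - 0.1*-0.7461 = -0.0497
f(0.0004, -0.0497) = 4*0.0004^2 + 3*(-0.0497)^2 = 0.0074


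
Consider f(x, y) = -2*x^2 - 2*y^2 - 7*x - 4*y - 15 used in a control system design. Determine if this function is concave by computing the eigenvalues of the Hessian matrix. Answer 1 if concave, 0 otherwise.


The Hessian of f(x,y) = -2*x^2 - 2*y^2 - 7*x - 4*y - 15 is:
H = [[-4, 0], [0, -4]]
Trace = -4 - 4 = -8
Determinant = -4*-4 - (0)^2 = 16
Discriminant = (-8)^2 - 4*16 = 0.0
Eigenvalues: lambda_1 = -4.0, lambda_2 = -4.0
The function is concave.

1


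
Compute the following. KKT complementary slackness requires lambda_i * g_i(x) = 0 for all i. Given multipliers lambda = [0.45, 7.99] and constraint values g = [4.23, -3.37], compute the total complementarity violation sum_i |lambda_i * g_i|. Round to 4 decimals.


KKT complementary slackness check:
lambda_1 * g_1 = 0.45 * 4.23 = 1.9035
lambda_2 * g_2 = 7.99 * -3.37 = -26.9263
Total violation = 1.9035 + 26.9263 = 28.8298


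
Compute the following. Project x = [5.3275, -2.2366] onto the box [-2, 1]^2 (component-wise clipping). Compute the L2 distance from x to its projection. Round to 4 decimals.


Project each component onto [-2, 1].
clip(5.3275) = 1.0, clip(-2.2366) = -2.0
Projection = [1.0, -2.0]
Squared diffs: [18.7273, 0.056]
Distance = sqrt(18.7833) = 4.334


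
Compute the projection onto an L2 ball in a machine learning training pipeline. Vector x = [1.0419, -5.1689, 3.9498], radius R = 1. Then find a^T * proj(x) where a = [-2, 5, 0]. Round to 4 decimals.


Step 1: Compute ||x|| (intermediates to 6 decimals).
||x|| = sqrt(1.0419^2 + (-5.1689)^2 + 3.9498^2) = 6.588171
Step 2: Project.
Since ||x|| > R, scale = R/||x|| = 1/6.588171 = 0.151787, proj(x) = scale * x
proj(x) = [0.158147, -0.784572, 0.599528]
Step 3: Dot product.
a^T * proj(x) = -2*0.158147 + 5*(-0.784572) + 0*0.599528 = -4.2392


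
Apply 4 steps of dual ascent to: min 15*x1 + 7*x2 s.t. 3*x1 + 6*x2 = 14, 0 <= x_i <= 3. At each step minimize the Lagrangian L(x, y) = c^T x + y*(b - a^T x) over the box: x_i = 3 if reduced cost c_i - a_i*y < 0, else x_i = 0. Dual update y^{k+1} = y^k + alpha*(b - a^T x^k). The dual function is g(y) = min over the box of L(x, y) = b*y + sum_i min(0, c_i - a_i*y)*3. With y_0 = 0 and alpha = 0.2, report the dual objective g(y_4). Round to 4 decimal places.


Dual ascent for LP: min 15*x1 + 7*x2, 3*x1 + 6*x2 = 14, 0 <= x_i <= 3
Step 1: y^k = 0.0, reduced costs: (15.0, 7.0)
  x^k = (0.0, 0.0), subgradient = b - a^T x = 14.0
  y^{k+1} = 0.0 + 0.2*14.0 = 2.8
Step 2: y^k = 2.8, reduced costs: (6.6, -9.8)
  x^k = (0.0, 3.0), subgradient = b - a^T x = -4.0
  y^{k+1} = 2.8 + 0.2*-4.0 = 2.0
Step 3: y^k = 2.0, reduced costs: (9.0, -5.0)
  x^k = (0.0, 3.0), subgradient = b - a^T x = -4.0
  y^{k+1} = 2.0 + 0.2*-4.0 = 1.2
Step 4: y^k = 1.2, reduced costs: (11.4, -0.2)
  x^k = (0.0, 3.0), subgradient = b - a^T x = -4.0
  y^{k+1} = 1.2 + 0.2*-4.0 = 0.4
Dual objective at y_4 = 0.4: reduced costs (13.8, 4.6), box minimizer x = (0.0, 0.0)
g(y_4) = b*y + (c1 - a1*y)*x1 + (c2 - a2*y)*x2 = 14*0.4 + 13.8*0.0 + 4.6*0.0 = 5.6 + 0.0 + 0.0 = 5.6


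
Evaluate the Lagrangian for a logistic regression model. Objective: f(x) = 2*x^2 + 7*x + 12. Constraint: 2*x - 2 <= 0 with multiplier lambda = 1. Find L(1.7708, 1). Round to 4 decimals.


Step 1: Evaluate f(x).
f(1.7708) = 2*1.7708^2 + 7*1.7708 + 12 = 30.6671
Step 2: Evaluate g(x).
g(1.7708) = 2*1.7708 - 2 = 1.5416
Step 3: Compute Lagrangian.
L = 30.6671 + 1*1.5416 = 32.2087


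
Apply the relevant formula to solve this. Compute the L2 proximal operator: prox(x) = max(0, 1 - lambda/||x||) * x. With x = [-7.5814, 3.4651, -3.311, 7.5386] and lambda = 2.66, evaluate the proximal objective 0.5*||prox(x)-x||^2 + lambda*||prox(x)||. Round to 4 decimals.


Step 1: Compute ||x||.
||x|| = 11.7166
Step 2: Compute scaling factor.
scale = max(0, 1 - 2.66/11.7166) = 0.773
Step 3: prox(x) = [-5.8602, 2.6784, -2.5593, 5.8271]
||prox(x)|| = 9.0566
Step 4: Proximal objective.
0.5*||prox-x||^2 = 3.5378
lambda*||prox|| = 24.0906
Total = 27.6282


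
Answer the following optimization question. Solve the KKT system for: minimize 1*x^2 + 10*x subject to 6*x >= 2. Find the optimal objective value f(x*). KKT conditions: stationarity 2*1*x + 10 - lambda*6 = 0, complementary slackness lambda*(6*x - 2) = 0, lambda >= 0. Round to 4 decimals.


Step 1: Try lambda = 0 (constraint inactive).
x_unc = -10/(2*1) = -5.0
Check: 6*-5.0 = -30.0 < 2 -- violated!
Step 2: Constraint must be active: 6*x = 2
x* = 2/6 = 1/3 = 0.3333 (rounded; the exact value 1/3 is used below)
lambda = (2*1*(1/3) + 10)/6 = 1.7778
Step 3: Compute optimal value.
f(x*) = 1*(1/3)^2 + 10*(1/3) = 3.4444


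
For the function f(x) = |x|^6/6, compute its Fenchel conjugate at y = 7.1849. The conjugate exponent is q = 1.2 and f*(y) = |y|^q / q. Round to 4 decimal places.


The conjugate exponent q satisfies 1/p + 1/q = 1.
p = 6, so q = 6/(6 - 1) = 1.2
|y|^q = 7.1849^1.2 = 10.6587
f*(7.1849) = 10.6587 / 1.2 = 8.8823


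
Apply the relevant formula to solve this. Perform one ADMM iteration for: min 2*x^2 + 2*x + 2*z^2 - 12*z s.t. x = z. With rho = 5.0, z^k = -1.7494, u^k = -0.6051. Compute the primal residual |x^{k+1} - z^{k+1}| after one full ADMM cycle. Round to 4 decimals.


ADMM iteration with rho = 5.0, z^k = -1.7494, u^k = -0.6051
Step 1: x-update.
Minimize 2*x^2 + 2*x + (5.0/2)*(x + 1.7494 - 0.6051)^2
FOC: (2*2 + 5.0)*x = -2 + 5.0*(-1.7494 + 0.6051)
x^{k+1} = -0.8579
Step 2: z-update.
Minimize 2*z^2 - 12*z + (5.0/2)*(-0.8579 - z - 0.6051)^2
FOC: (2*2 + 5.0)*z = 12 + 5.0*(-0.8579 - 0.6051)
z^{k+1} = 0.5205
Step 3: u-update.
u^{k+1} = -0.6051 - 0.8579 - 0.5205 = -1.9836
Step 4: Primal residual = |-0.8579 - 0.5205| = 1.3785


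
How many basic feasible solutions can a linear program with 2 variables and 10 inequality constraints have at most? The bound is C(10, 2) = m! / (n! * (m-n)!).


Each vertex corresponds to some choice of n active constraints out of m, so the number of vertices is at most C(m, n) = m! / (n!(m-n)!).
m = 10, n = 2
Numerator: 10 * 9
Denominator: 2! = 2
C(10, 2) = 45


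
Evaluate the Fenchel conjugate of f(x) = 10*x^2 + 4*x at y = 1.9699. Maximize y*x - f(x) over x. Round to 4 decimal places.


f*(y) = sup_x {y*x - a*x^2 - b*x} = sup_x {(y-b)*x - a*x^2}
FOC: (y - b) - 2a*x = 0 => x* = (y - b)/(2a)
x* = (1.9699 - 4)/(2*10) = -0.1015
f*(1.9699) = (y-b)^2/(4a) = (1.9699 - 4)^2/(4*10)
= 4.1213/40 = 0.103


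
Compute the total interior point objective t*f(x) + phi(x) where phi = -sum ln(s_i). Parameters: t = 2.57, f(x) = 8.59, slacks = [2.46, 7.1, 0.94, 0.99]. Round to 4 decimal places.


Step 1: Compute log-barrier.
ln values: [0.9002, 1.9601, -0.0619, -0.0101]
phi = -(0.9002 + 1.9601 - 0.0619 - 0.0101) = -2.7883
Step 2: Compute augmented objective.
t*f(x) = 2.57*8.59 = 22.0763
Total = 22.0763 - 2.7883 = 19.288


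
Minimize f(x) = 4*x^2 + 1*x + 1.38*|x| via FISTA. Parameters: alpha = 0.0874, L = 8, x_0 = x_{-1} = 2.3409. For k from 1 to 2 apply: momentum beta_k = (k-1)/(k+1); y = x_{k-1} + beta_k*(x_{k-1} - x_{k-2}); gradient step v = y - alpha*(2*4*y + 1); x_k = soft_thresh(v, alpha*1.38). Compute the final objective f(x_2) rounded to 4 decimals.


FISTA on f(x) = 4*x^2 + 1*x + 1.38*|x|
L = 8, alpha = 0.0874
Iteration 1: beta = 0.0, y = 2.3409 + 0.0*(2.3409 - 2.3409) = 2.3409
  grad(y) = 19.7272, v = y - alpha*grad = 0.6167
  prox(v) = soft_thresh(0.6167, 0.1206) = 0.4961
Iteration 2: beta = 0.3333, y = 0.4961 + 0.3333*(0.4961 - 2.3409) = -0.1188
  grad(y) = 0.0497, v = y - alpha*grad = -0.1231
  prox(v) = soft_thresh(-0.1231, 0.1206) = -0.0025
f(x_2) = 4*(-0.0025)^2 + 1*(-0.0025) + 1.38*|-0.0025| = 0.001


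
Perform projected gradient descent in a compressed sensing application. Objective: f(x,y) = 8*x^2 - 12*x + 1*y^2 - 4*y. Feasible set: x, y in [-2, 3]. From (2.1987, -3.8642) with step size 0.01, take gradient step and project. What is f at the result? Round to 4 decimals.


Step 1: Compute gradient at (2.1987, -3.8642).
grad_x = 2*8*2.1987 - 12 = 23.1792
grad_y = 2*1*-3.8642 - 4 = -11.7284
Step 2: Gradient step.
x_raw = 2.1987 - 0.01*23.1792 = 1.9669
y_raw = -3.8642 - 0.01*-11.7284 = -3.7469
Step 3: Project onto [-2, 3].
x_proj = clip(1.9669) = 1.9669
y_proj = clip(-3.7469) = -2.0
Step 4: Evaluate f.
f(1.9669, -2.0) = 19.3469


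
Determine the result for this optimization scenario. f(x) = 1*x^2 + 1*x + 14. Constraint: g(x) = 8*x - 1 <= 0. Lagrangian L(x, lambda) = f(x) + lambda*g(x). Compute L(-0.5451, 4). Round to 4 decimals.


Step 1: Evaluate f(x).
f(-0.5451) = 1*(-0.5451)^2 + 1*(-0.5451) + 14 = 13.752
Step 2: Evaluate g(x).
g(-0.5451) = 8*-0.5451 - 1 = -5.3608
Step 3: Compute Lagrangian.
L = 13.752 + 4*-5.3608 = -7.6912


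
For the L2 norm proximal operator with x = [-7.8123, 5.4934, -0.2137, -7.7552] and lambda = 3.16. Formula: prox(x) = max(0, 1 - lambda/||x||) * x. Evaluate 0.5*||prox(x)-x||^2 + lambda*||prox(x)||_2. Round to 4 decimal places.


Step 1: Compute ||x||.
||x|| = 12.3044
Step 2: Compute scaling factor.
scale = max(0, 1 - 3.16/12.3044) = 0.7432
Step 3: prox(x) = [-5.806, 4.0826, -0.1588, -5.7635]
||prox(x)|| = 9.1444
Step 4: Proximal objective.
0.5*||prox-x||^2 = 4.9928
lambda*||prox|| = 28.8963
Total = 33.8891


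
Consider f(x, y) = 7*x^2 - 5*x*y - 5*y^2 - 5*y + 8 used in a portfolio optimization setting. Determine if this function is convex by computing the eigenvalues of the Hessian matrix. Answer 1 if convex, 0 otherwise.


The Hessian of f(x,y) = 7*x^2 - 5*x*y - 5*y^2 - 5*y + 8 is:
H = [[14, -5], [-5, -10]]
Trace = 14 - 10 = 4
Determinant = 14*-10 - (-5)^2 = -165
Discriminant = (4)^2 - 4*-165 = 676.0
Eigenvalues: lambda_1 = -11.0, lambda_2 = 15.0
The function is not convex.

0


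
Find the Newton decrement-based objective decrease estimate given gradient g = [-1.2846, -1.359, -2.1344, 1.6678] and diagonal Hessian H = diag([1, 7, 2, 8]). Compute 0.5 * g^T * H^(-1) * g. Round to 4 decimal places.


Step 1: H is diagonal, so H^(-1) * g = [-1.2846, -0.1941, -1.0672, 0.2085].
Step 2: g^T H^(-1) g = sum_i g_i^2 / H_ii
  = (-1.2846)^2/1 + (-1.359)^2/7 + (-2.1344)^2/2 + (1.6678)^2/8
  = 1.6502 + 0.2638 + 2.2778 + 0.3477 = 4.5396
Step 3: Objective decrease = 0.5 * g^T H^(-1) g = 2.2698


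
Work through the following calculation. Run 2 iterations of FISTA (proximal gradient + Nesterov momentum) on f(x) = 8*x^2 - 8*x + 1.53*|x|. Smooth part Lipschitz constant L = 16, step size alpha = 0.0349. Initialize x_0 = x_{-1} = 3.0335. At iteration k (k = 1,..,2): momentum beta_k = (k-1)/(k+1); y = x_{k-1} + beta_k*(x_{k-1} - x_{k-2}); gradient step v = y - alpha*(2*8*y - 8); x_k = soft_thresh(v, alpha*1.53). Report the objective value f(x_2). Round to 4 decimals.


FISTA on f(x) = 8*x^2 - 8*x + 1.53*|x|
L = 16, alpha = 0.0349
Iteration 1: beta = 0.0, y = 3.0335 + 0.0*(3.0335 - 3.0335) = 3.0335
  grad(y) = 40.536, v = y - alpha*grad = 1.6188
  prox(v) = soft_thresh(1.6188, 0.0534) = 1.5654
Iteration 2: beta = 0.3333, y = 1.5654 + 0.3333*(1.5654 - 3.0335) = 1.076
  grad(y) = 9.2165, v = y - alpha*grad = 0.7544
  prox(v) = soft_thresh(0.7544, 0.0534) = 0.701
f(x_2) = 8*0.701^2 - 8*0.701 + 1.53*|0.701| = -0.6044


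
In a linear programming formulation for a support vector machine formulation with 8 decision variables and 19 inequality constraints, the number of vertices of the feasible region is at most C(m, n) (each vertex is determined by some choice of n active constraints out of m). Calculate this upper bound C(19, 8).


Each vertex corresponds to some choice of n active constraints out of m, so the number of vertices is at most C(m, n) = m! / (n!(m-n)!).
m = 19, n = 8
Numerator: 19 * 18 * 17 * 16 * 15 * 14 * 13 * 12
Denominator: 8! = 40320
C(19, 8) = 75582


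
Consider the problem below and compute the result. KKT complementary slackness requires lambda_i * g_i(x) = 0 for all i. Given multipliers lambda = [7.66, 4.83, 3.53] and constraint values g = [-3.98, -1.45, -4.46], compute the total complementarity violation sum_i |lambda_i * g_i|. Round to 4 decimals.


KKT complementary slackness check:
lambda_1 * g_1 = 7.66 * -3.98 = -30.4868
lambda_2 * g_2 = 4.83 * -1.45 = -7.0035
lambda_3 * g_3 = 3.53 * -4.46 = -15.7438
Total violation = 30.4868 + 7.0035 + 15.7438 = 53.2341


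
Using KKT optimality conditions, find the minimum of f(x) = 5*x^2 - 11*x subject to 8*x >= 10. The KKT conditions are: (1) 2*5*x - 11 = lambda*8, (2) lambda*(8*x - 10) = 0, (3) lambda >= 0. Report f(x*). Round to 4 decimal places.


Step 1: Try lambda = 0 (constraint inactive).
x_unc = 11/(2*5) = 1.1
Check: 8*1.1 = 8.8 < 10 -- violated!
Step 2: Constraint must be active: 8*x = 10
x* = 10/8 = 1.25
lambda = (2*5*1.25 - 11)/8 = 0.1875
Step 3: Compute optimal value.
f(x*) = 5*1.25^2 - 11*1.25 = -5.9375


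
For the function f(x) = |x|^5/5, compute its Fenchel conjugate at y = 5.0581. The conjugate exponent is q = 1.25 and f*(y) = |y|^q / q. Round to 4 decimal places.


The conjugate exponent q satisfies 1/p + 1/q = 1.
p = 5, so q = 5/(5 - 1) = 1.25
|y|^q = 5.0581^1.25 = 7.5855
f*(5.0581) = 7.5855 / 1.25 = 6.0684


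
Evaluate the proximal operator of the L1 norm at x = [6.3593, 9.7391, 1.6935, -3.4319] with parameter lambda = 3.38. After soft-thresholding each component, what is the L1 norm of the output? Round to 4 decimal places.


Soft-thresholding with lambda = 3.38:
prox(6.3593) = sign(6.3593)*max(|6.3593| - 3.38, 0) = 2.9793
prox(9.7391) = sign(9.7391)*max(|9.7391| - 3.38, 0) = 6.3591
prox(1.6935) = sign(1.6935)*max(|1.6935| - 3.38, 0) = 0.0
prox(-3.4319) = sign(-3.4319)*max(|-3.4319| - 3.38, 0) = -0.0519
prox(x) = [2.9793, 6.3591, 0.0, -0.0519]
||prox(x)||_1 = 2.9793 + 6.3591 + 0.0 + 0.0519 = 9.3903


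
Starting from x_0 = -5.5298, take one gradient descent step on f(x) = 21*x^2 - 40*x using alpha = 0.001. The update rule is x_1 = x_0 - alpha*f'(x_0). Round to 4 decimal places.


We compute the gradient at x_0 and apply the update.
f'(x) = 42*x - 40
f'(-5.5298) = 42*-5.5298 - 40 = -272.2516
x_1 = -5.5298 - 0.001*-272.2516 = -5.2575


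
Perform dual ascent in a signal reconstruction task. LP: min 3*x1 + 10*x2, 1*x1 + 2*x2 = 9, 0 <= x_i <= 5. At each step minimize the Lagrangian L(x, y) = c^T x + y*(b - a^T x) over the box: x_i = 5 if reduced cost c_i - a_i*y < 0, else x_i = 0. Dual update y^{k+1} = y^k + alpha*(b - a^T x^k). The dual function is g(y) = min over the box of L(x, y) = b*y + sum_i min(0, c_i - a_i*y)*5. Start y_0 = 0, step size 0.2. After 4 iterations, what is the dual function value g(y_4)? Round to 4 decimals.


Dual ascent for LP: min 3*x1 + 10*x2, 1*x1 + 2*x2 = 9, 0 <= x_i <= 5
Step 1: y^k = 0.0, reduced costs: (3.0, 10.0)
  x^k = (0.0, 0.0), subgradient = b - a^T x = 9.0
  y^{k+1} = 0.0 + 0.2*9.0 = 1.8
Step 2: y^k = 1.8, reduced costs: (1.2, 6.4)
  x^k = (0.0, 0.0), subgradient = b - a^T x = 9.0
  y^{k+1} = 1.8 + 0.2*9.0 = 3.6
Step 3: y^k = 3.6, reduced costs: (-0.6, 2.8)
  x^k = (5.0, 0.0), subgradient = b - a^T x = 4.0
  y^{k+1} = 3.6 + 0.2*4.0 = 4.4
Step 4: y^k = 4.4, reduced costs: (-1.4, 1.2)
  x^k = (5.0, 0.0), subgradient = b - a^T x = 4.0
  y^{k+1} = 4.4 + 0.2*4.0 = 5.2
Dual objective at y_4 = 5.2: reduced costs (-2.2, -0.4), box minimizer x = (5.0, 5.0)
g(y_4) = b*y + (c1 - a1*y)*x1 + (c2 - a2*y)*x2 = 9*5.2 + (-2.2)*5.0 + (-0.4)*5.0 = 46.8 - 11.0 - 2.0 = 33.8


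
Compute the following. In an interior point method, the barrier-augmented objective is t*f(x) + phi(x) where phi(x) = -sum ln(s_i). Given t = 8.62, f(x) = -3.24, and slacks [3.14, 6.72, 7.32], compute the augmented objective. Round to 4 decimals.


Step 1: Compute log-barrier.
ln values: [1.1442, 1.9051, 1.9906]
phi = -(1.1442 + 1.9051 + 1.9906) = -5.0399
Step 2: Compute augmented objective.
t*f(x) = 8.62*-3.24 = -27.9288
Total = -27.9288 - 5.0399 = -32.9687


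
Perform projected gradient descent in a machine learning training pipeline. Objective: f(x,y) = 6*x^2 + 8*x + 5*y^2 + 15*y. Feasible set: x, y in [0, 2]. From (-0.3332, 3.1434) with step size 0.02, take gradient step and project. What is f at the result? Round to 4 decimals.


Step 1: Compute gradient at (-0.3332, 3.1434).
grad_x = 2*6*-0.3332 + 8 = 4.0016
grad_y = 2*5*3.1434 + 15 = 46.434
Step 2: Gradient step.
x_raw = -0.3332 - 0.02*4.0016 = -0.4132
y_raw = 3.1434 - 0.02*46.434 = 2.2147
Step 3: Project onto [0, 2].
x_proj = clip(-0.4132) = 0.0
y_proj = clip(2.2147) = 2.0
Step 4: Evaluate f.
f(0.0, 2.0) = 50.0


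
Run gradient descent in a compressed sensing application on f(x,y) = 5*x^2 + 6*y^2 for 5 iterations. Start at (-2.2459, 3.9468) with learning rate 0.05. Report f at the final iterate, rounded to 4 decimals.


Gradient descent on f(x,y) = 5*x^2 + 6*y^2.
Starting point: (-2.2459, 3.9468), alpha = 0.05
Step 1: grad_x = 2*5*-2.2459 = -22.459, grad_y = 2*6*3.9468 = 47.3616
  x_1 = -2.2459 - 0.05*-22.459 = -1.123
  y_1 = 3.9468 - 0.05*47.3616 = 1.5787
Step 2: grad_x = 2*5*-1.123 = -11.2295, grad_y = 2*6*1.5787 = 18.9446
  x_2 = -1.123 - 0.05*-11.2295 = -0.5615
  y_2 = 1.5787 - 0.05*18.9446 = 0.6315
Step 3: grad_x = 2*5*-0.5615 = -5.6148, grad_y = 2*6*0.6315 = 7.5779
  x_3 = -0.5615 - 0.05*-5.6148 = -0.2807
  y_3 = 0.6315 - 0.05*7.5779 = 0.2526
Step 4: grad_x = 2*5*-0.2807 = -2.8074, grad_y = 2*6*0.2526 = 3.0311
  x_4 = -0.2807 - 0.05*-2.8074 = -0.1404
  y_4 = 0.2526 - 0.05*3.0311 = 0.101
Step 5: grad_x = 2*5*-0.1404 = -1.4037, grad_y = 2*6*0.101 = 1.2125
  x_5 = -0.1404 - 0.05*-1.4037 = -0.0702
  y_5 = 0.101 - 0.05*1.2125 = 0.0404
f(-0.0702, 0.0404) = 5*(-0.0702)^2 + 6*0.0404^2 = 0.0344


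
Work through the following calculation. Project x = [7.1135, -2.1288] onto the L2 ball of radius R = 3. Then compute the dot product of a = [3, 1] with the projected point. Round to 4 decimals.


Step 1: Compute ||x|| (intermediates to 6 decimals).
||x|| = sqrt(7.1135^2 + (-2.1288)^2) = 7.425205
Step 2: Project.
Since ||x|| > R, scale = R/||x|| = 3/7.425205 = 0.404029, proj(x) = scale * x
proj(x) = [2.87406, -0.860097]
Step 3: Dot product.
a^T * proj(x) = 3*2.87406 + 1*(-0.860097) = 7.7621


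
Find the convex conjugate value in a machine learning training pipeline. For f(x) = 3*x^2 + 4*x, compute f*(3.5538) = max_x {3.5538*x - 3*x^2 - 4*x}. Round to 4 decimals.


f*(y) = sup_x {y*x - a*x^2 - b*x} = sup_x {(y-b)*x - a*x^2}
FOC: (y - b) - 2a*x = 0 => x* = (y - b)/(2a)
x* = (3.5538 - 4)/(2*3) = -0.0744
f*(3.5538) = (y-b)^2/(4a) = (3.5538 - 4)^2/(4*3)
= 0.1991/12 = 0.0166


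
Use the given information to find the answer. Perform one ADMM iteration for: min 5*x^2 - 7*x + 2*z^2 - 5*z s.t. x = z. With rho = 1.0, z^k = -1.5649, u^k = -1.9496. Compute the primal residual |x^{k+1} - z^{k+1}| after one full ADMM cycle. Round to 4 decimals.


ADMM iteration with rho = 1.0, z^k = -1.5649, u^k = -1.9496
Step 1: x-update.
Minimize 5*x^2 - 7*x + (1.0/2)*(x + 1.5649 - 1.9496)^2
FOC: (2*5 + 1.0)*x = 7 + 1.0*(-1.5649 + 1.9496)
x^{k+1} = 0.6713
Step 2: z-update.
Minimize 2*z^2 - 5*z + (1.0/2)*(0.6713 - z - 1.9496)^2
FOC: (2*2 + 1.0)*z = 5 + 1.0*(0.6713 - 1.9496)
z^{k+1} = 0.7443
Step 3: u-update.
u^{k+1} = -1.9496 + 0.6713 - 0.7443 = -2.0226
Step 4: Primal residual = |0.6713 - 0.7443| = 0.073


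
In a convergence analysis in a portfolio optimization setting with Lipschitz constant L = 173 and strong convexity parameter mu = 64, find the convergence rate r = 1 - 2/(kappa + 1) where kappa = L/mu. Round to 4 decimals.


Step 1: Compute the condition number.
kappa = L/mu = 173/64 = 2.7031
Step 2: Compute the convergence rate.
r = 1 - 2/(kappa + 1) = 1 - 2*mu/(L + mu) = (L - mu)/(L + mu) = 109/237 = 0.4599


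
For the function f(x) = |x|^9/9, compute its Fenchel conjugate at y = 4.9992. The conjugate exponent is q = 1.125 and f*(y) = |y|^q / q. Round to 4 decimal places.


The conjugate exponent q satisfies 1/p + 1/q = 1.
p = 9, so q = 9/(9 - 1) = 1.125
|y|^q = 4.9992^1.125 = 6.1131
f*(4.9992) = 6.1131 / 1.125 = 5.4339


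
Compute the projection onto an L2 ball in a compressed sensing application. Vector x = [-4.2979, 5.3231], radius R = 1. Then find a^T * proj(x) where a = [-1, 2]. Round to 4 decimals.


Step 1: Compute ||x|| (intermediates to 6 decimals).
||x|| = sqrt((-4.2979)^2 + 5.3231^2) = 6.841589
Step 2: Project.
Since ||x|| > R, scale = R/||x|| = 1/6.841589 = 0.146165, proj(x) = scale * x
proj(x) = [-0.628203, 0.778051]
Step 3: Dot product.
a^T * proj(x) = -1*(-0.628203) + 2*0.778051 = 2.1843


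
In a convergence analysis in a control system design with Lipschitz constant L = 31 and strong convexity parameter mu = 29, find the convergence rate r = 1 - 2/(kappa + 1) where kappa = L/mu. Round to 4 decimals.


Step 1: Compute the condition number.
kappa = L/mu = 31/29 = 1.069
Step 2: Compute the convergence rate.
r = 1 - 2/(kappa + 1) = 1 - 2*mu/(L + mu) = (L - mu)/(L + mu) = 2/60 = 0.0333


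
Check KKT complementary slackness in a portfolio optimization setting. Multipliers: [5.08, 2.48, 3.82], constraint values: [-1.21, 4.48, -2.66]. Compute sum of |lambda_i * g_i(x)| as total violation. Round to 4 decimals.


KKT complementary slackness check:
lambda_1 * g_1 = 5.08 * -1.21 = -6.1468
lambda_2 * g_2 = 2.48 * 4.48 = 11.1104
lambda_3 * g_3 = 3.82 * -2.66 = -10.1612
Total violation = 6.1468 + 11.1104 + 10.1612 = 27.4184


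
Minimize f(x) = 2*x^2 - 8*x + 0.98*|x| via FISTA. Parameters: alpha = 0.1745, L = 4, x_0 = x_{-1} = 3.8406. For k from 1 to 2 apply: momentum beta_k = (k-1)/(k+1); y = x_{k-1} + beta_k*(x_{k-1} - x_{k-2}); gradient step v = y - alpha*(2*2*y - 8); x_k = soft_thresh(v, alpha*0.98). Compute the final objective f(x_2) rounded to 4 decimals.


FISTA on f(x) = 2*x^2 - 8*x + 0.98*|x|
L = 4, alpha = 0.1745
Iteration 1: beta = 0.0, y = 3.8406 + 0.0*(3.8406 - 3.8406) = 3.8406
  grad(y) = 7.3624, v = y - alpha*grad = 2.5559
  prox(v) = soft_thresh(2.5559, 0.171) = 2.3849
Iteration 2: beta = 0.3333, y = 2.3849 + 0.3333*(2.3849 - 3.8406) = 1.8996
  grad(y) = -0.4016, v = y - alpha*grad = 1.9697
  prox(v) = soft_thresh(1.9697, 0.171) = 1.7987
f(x_2) = 2*1.7987^2 - 8*1.7987 + 0.98*|1.7987| = -6.1562


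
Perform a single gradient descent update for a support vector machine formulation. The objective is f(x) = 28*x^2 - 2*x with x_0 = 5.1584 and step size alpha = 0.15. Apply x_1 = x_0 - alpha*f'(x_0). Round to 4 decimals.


We compute the gradient at x_0 and apply the update.
f'(x) = 56*x - 2
f'(5.1584) = 56*5.1584 - 2 = 286.8704
x_1 = 5.1584 - 0.15*286.8704 = -37.8722


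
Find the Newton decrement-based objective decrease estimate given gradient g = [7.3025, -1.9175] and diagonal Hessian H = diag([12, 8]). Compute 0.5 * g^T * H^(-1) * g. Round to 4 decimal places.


Step 1: H is diagonal, so H^(-1) * g = [0.6085, -0.2397].
Step 2: g^T H^(-1) g = sum_i g_i^2 / H_ii
  = (7.3025)^2/12 + (-1.9175)^2/8
  = 4.4439 + 0.4596 = 4.9035
Step 3: Objective decrease = 0.5 * g^T H^(-1) g = 2.4517


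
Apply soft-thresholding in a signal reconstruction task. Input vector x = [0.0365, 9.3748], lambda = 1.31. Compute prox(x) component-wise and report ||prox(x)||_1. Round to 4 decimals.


Soft-thresholding with lambda = 1.31:
prox(0.0365) = sign(0.0365)*max(|0.0365| - 1.31, 0) = 0.0
prox(9.3748) = sign(9.3748)*max(|9.3748| - 1.31, 0) = 8.0648
prox(x) = [0.0, 8.0648]
||prox(x)||_1 = 0.0 + 8.0648 = 8.0648


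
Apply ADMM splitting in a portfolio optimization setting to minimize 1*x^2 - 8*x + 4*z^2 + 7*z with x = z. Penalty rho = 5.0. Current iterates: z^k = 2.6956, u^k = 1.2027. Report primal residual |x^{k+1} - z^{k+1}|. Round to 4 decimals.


ADMM iteration with rho = 5.0, z^k = 2.6956, u^k = 1.2027
Step 1: x-update.
Minimize 1*x^2 - 8*x + (5.0/2)*(x - 2.6956 + 1.2027)^2
FOC: (2*1 + 5.0)*x = 8 + 5.0*(2.6956 - 1.2027)
x^{k+1} = 2.2092
Step 2: z-update.
Minimize 4*z^2 + 7*z + (5.0/2)*(2.2092 - z + 1.2027)^2
FOC: (2*4 + 5.0)*z = -7 + 5.0*(2.2092 + 1.2027)
z^{k+1} = 0.7738
Step 3: u-update.
u^{k+1} = 1.2027 + 2.2092 - 0.7738 = 2.6381
Step 4: Primal residual = |2.2092 - 0.7738| = 1.4354


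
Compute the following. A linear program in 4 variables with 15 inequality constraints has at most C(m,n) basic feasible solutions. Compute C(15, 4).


Each vertex corresponds to some choice of n active constraints out of m, so the number of vertices is at most C(m, n) = m! / (n!(m-n)!).
m = 15, n = 4
Numerator: 15 * 14 * 13 * 12
Denominator: 4! = 24
C(15, 4) = 1365


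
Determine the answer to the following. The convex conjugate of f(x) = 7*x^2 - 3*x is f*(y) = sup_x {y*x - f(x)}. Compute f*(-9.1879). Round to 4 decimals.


f*(y) = sup_x {y*x - a*x^2 - b*x} = sup_x {(y-b)*x - a*x^2}
FOC: (y - b) - 2a*x = 0 => x* = (y - b)/(2a)
x* = (-9.1879 + 3)/(2*7) = -0.442
f*(-9.1879) = (y-b)^2/(4a) = (-9.1879 + 3)^2/(4*7)
= 38.2901/28 = 1.3675


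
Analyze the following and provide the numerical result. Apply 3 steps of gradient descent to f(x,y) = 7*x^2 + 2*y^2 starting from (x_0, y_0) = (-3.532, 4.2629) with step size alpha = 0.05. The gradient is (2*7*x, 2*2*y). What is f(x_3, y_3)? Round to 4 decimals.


Gradient descent on f(x,y) = 7*x^2 + 2*y^2.
Starting point: (-3.532, 4.2629), alpha = 0.05
Step 1: grad_x = 2*7*-3.532 = -49.448, grad_y = 2*2*4.2629 = 17.0516
  x_1 = -3.532 - 0.05*-49.448 = -1.0596
  y_1 = 4.2629 - 0.05*17.0516 = 3.4103
Step 2: grad_x = 2*7*-1.0596 = -14.8344, grad_y = 2*2*3.4103 = 13.6413
  x_2 = -1.0596 - 0.05*-14.8344 = -0.3179
  y_2 = 3.4103 - 0.05*13.6413 = 2.7283
Step 3: grad_x = 2*7*-0.3179 = -4.4503, grad_y = 2*2*2.7283 = 10.913
  x_3 = -0.3179 - 0.05*-4.4503 = -0.0954
  y_3 = 2.7283 - 0.05*10.913 = 2.1826
f(-0.0954, 2.1826) = 7*(-0.0954)^2 + 2*2.1826^2 = 9.5912


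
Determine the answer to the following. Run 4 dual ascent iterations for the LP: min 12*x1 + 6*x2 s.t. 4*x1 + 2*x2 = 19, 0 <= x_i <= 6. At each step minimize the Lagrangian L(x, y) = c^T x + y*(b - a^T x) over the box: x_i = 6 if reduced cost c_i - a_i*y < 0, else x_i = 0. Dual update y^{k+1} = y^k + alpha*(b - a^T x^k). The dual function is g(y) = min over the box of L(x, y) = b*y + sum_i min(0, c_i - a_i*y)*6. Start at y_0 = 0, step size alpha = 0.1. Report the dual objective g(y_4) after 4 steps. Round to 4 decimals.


Dual ascent for LP: min 12*x1 + 6*x2, 4*x1 + 2*x2 = 19, 0 <= x_i <= 6
Step 1: y^k = 0.0, reduced costs: (12.0, 6.0)
  x^k = (0.0, 0.0), subgradient = b - a^T x = 19.0
  y^{k+1} = 0.0 + 0.1*19.0 = 1.9
Step 2: y^k = 1.9, reduced costs: (4.4, 2.2)
  x^k = (0.0, 0.0), subgradient = b - a^T x = 19.0
  y^{k+1} = 1.9 + 0.1*19.0 = 3.8
Step 3: y^k = 3.8, reduced costs: (-3.2, -1.6)
  x^k = (6.0, 6.0), subgradient = b - a^T x = -17.0
  y^{k+1} = 3.8 + 0.1*-17.0 = 2.1
Step 4: y^k = 2.1, reduced costs: (3.6, 1.8)
  x^k = (0.0, 0.0), subgradient = b - a^T x = 19.0
  y^{k+1} = 2.1 + 0.1*19.0 = 4.0
Dual objective at y_4 = 4.0: reduced costs (-4.0, -2.0), box minimizer x = (6.0, 6.0)
g(y_4) = b*y + (c1 - a1*y)*x1 + (c2 - a2*y)*x2 = 19*4.0 + (-4.0)*6.0 + (-2.0)*6.0 = 76.0 - 24.0 - 12.0 = 40.0


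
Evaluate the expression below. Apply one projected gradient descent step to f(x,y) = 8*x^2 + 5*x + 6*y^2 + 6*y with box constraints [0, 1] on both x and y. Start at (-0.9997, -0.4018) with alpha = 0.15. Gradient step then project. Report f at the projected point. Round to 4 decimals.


Step 1: Compute gradient at (-0.9997, -0.4018).
grad_x = 2*8*-0.9997 + 5 = -10.9952
grad_y = 2*6*-0.4018 + 6 = 1.1784
Step 2: Gradient step.
x_raw = -0.9997 - 0.15*-10.9952 = 0.6496
y_raw = -0.4018 - 0.15*1.1784 = -0.5786
Step 3: Project onto [0, 1].
x_proj = clip(0.6496) = 0.6496
y_proj = clip(-0.5786) = 0.0
Step 4: Evaluate f.
f(0.6496, 0.0) = 6.6235


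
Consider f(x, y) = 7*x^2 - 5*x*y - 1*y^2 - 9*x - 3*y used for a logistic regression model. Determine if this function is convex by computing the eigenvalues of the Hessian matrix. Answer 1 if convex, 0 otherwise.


The Hessian of f(x,y) = 7*x^2 - 5*x*y - 1*y^2 - 9*x - 3*y is:
H = [[14, -5], [-5, -2]]
Trace = 14 - 2 = 12
Determinant = 14*-2 - (-5)^2 = -53
Discriminant = (12)^2 - 4*-53 = 356.0
Eigenvalues: lambda_1 = -3.434, lambda_2 = 15.434
The function is not convex.

0


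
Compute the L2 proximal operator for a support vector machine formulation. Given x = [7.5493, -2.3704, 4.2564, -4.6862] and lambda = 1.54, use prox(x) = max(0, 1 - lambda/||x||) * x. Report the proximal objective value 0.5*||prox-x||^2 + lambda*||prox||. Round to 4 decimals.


Step 1: Compute ||x||.
||x|| = 10.1335
Step 2: Compute scaling factor.
scale = max(0, 1 - 1.54/10.1335) = 0.848
Step 3: prox(x) = [6.402, -2.0102, 3.6096, -3.974]
||prox(x)|| = 8.5935
Step 4: Proximal objective.
0.5*||prox-x||^2 = 1.1858
lambda*||prox|| = 13.234
Total = 14.4198


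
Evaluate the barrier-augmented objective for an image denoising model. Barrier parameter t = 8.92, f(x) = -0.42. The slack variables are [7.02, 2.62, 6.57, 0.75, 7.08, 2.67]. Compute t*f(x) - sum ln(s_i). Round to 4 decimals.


Step 1: Compute log-barrier.
ln values: [1.9488, 0.9632, 1.8825, -0.2877, 1.9573, 0.9821]
phi = -(1.9488 + 0.9632 + 1.8825 - 0.2877 + 1.9573 + 0.9821) = -7.4461
Step 2: Compute augmented objective.
t*f(x) = 8.92*-0.42 = -3.7464
Total = -3.7464 - 7.4461 = -11.1925


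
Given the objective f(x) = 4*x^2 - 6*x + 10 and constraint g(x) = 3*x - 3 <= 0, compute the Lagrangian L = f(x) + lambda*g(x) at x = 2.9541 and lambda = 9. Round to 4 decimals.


Step 1: Evaluate f(x).
f(2.9541) = 4*2.9541^2 - 6*2.9541 + 10 = 27.1822
Step 2: Evaluate g(x).
g(2.9541) = 3*2.9541 - 3 = 5.8623
Step 3: Compute Lagrangian.
L = 27.1822 + 9*5.8623 = 79.9429


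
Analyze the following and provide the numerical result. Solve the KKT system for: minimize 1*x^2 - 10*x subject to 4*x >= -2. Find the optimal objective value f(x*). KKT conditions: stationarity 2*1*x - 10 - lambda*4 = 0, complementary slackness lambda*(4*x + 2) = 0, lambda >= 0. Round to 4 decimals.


Step 1: Try lambda = 0 (constraint inactive).
Stationarity: 2*1*x - 10 = 0
x* = 10/(2*1) = 5.0
Check constraint: 4*5.0 = 20.0 >= -2 -- satisfied.
Step 2: Compute optimal value.
f(x*) = 1*5.0^2 - 10*5.0 = -25.0


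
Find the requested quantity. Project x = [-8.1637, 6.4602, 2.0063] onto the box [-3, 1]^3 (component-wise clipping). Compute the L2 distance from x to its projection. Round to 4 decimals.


Project each component onto [-3, 1].
clip(-8.1637) = -3.0, clip(6.4602) = 1.0, clip(2.0063) = 1.0
Projection = [-3.0, 1.0, 1.0]
Squared diffs: [26.6638, 29.8138, 1.0126]
Distance = sqrt(57.4902) = 7.5822


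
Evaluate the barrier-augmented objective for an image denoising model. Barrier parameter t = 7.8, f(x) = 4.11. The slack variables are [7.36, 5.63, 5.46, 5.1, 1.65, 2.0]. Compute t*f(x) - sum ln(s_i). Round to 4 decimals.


Step 1: Compute log-barrier.
ln values: [1.9961, 1.7281, 1.6974, 1.6292, 0.5008, 0.6931]
phi = -(1.9961 + 1.7281 + 1.6974 + 1.6292 + 0.5008 + 0.6931) = -8.2448
Step 2: Compute augmented objective.
t*f(x) = 7.8*4.11 = 32.058
Total = 32.058 - 8.2448 = 23.8132
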